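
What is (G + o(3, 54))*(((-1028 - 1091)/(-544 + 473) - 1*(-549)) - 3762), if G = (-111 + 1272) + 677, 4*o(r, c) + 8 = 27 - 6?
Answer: -416129865/71 ≈ -5.8610e+6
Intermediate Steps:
o(r, c) = 13/4 (o(r, c) = -2 + (27 - 6)/4 = -2 + (1/4)*21 = -2 + 21/4 = 13/4)
G = 1838 (G = 1161 + 677 = 1838)
(G + o(3, 54))*(((-1028 - 1091)/(-544 + 473) - 1*(-549)) - 3762) = (1838 + 13/4)*(((-1028 - 1091)/(-544 + 473) - 1*(-549)) - 3762) = 7365*((-2119/(-71) + 549) - 3762)/4 = 7365*((-2119*(-1/71) + 549) - 3762)/4 = 7365*((2119/71 + 549) - 3762)/4 = 7365*(41098/71 - 3762)/4 = (7365/4)*(-226004/71) = -416129865/71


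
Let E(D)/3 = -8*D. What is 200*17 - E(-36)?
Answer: 2536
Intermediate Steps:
E(D) = -24*D (E(D) = 3*(-8*D) = -24*D)
200*17 - E(-36) = 200*17 - (-24)*(-36) = 3400 - 1*864 = 3400 - 864 = 2536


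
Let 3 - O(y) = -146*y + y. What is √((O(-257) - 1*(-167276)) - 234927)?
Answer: 3*I*√11657 ≈ 323.9*I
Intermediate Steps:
O(y) = 3 + 145*y (O(y) = 3 - (-146*y + y) = 3 - (-145)*y = 3 + 145*y)
√((O(-257) - 1*(-167276)) - 234927) = √(((3 + 145*(-257)) - 1*(-167276)) - 234927) = √(((3 - 37265) + 167276) - 234927) = √((-37262 + 167276) - 234927) = √(130014 - 234927) = √(-104913) = 3*I*√11657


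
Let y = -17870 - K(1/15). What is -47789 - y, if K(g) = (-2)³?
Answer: -29927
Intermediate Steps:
K(g) = -8
y = -17862 (y = -17870 - 1*(-8) = -17870 + 8 = -17862)
-47789 - y = -47789 - 1*(-17862) = -47789 + 17862 = -29927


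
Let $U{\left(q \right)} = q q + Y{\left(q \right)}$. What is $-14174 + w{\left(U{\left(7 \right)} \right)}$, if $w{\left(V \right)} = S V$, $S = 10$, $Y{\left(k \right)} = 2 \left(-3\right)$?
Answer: $-13744$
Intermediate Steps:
$Y{\left(k \right)} = -6$
$U{\left(q \right)} = -6 + q^{2}$ ($U{\left(q \right)} = q q - 6 = q^{2} - 6 = -6 + q^{2}$)
$w{\left(V \right)} = 10 V$
$-14174 + w{\left(U{\left(7 \right)} \right)} = -14174 + 10 \left(-6 + 7^{2}\right) = -14174 + 10 \left(-6 + 49\right) = -14174 + 10 \cdot 43 = -14174 + 430 = -13744$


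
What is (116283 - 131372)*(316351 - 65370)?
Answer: -3787052309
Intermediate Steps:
(116283 - 131372)*(316351 - 65370) = -15089*250981 = -3787052309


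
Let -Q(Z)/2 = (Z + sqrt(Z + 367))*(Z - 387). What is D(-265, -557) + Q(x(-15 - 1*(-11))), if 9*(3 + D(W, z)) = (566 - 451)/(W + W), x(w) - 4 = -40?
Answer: -29057909/954 + 846*sqrt(331) ≈ -15067.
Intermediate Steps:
x(w) = -36 (x(w) = 4 - 40 = -36)
D(W, z) = -3 + 115/(18*W) (D(W, z) = -3 + ((566 - 451)/(W + W))/9 = -3 + (115/((2*W)))/9 = -3 + (115*(1/(2*W)))/9 = -3 + (115/(2*W))/9 = -3 + 115/(18*W))
Q(Z) = -2*(-387 + Z)*(Z + sqrt(367 + Z)) (Q(Z) = -2*(Z + sqrt(Z + 367))*(Z - 387) = -2*(Z + sqrt(367 + Z))*(-387 + Z) = -2*(-387 + Z)*(Z + sqrt(367 + Z)))
D(-265, -557) + Q(x(-15 - 1*(-11))) = (-3 + (115/18)/(-265)) + (-2*(-36)**2 + 774*(-36) + 774*sqrt(367 - 36) - 2*(-36)*sqrt(367 - 36)) = (-3 + (115/18)*(-1/265)) + (-2*1296 - 27864 + 774*sqrt(331) - 2*(-36)*sqrt(331)) = (-3 - 23/954) + (-2592 - 27864 + 774*sqrt(331) + 72*sqrt(331)) = -2885/954 + (-30456 + 846*sqrt(331)) = -29057909/954 + 846*sqrt(331)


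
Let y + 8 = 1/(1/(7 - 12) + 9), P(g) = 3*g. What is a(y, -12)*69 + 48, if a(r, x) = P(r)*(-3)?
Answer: 217599/44 ≈ 4945.4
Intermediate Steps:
y = -347/44 (y = -8 + 1/(1/(7 - 12) + 9) = -8 + 1/(1/(-5) + 9) = -8 + 1/(-⅕ + 9) = -8 + 1/(44/5) = -8 + 5/44 = -347/44 ≈ -7.8864)
a(r, x) = -9*r (a(r, x) = (3*r)*(-3) = -9*r)
a(y, -12)*69 + 48 = -9*(-347/44)*69 + 48 = (3123/44)*69 + 48 = 215487/44 + 48 = 217599/44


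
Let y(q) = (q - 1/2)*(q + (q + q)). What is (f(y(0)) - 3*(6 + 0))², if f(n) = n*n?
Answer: 324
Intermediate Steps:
y(q) = 3*q*(-½ + q) (y(q) = (q - 1*½)*(q + 2*q) = (q - ½)*(3*q) = (-½ + q)*(3*q) = 3*q*(-½ + q))
f(n) = n²
(f(y(0)) - 3*(6 + 0))² = (((3/2)*0*(-1 + 2*0))² - 3*(6 + 0))² = (((3/2)*0*(-1 + 0))² - 3*6)² = (((3/2)*0*(-1))² - 18)² = (0² - 18)² = (0 - 18)² = (-18)² = 324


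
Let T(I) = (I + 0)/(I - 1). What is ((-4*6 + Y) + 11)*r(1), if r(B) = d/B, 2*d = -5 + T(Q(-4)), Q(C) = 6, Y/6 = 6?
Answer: -437/10 ≈ -43.700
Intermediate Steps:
Y = 36 (Y = 6*6 = 36)
T(I) = I/(-1 + I)
d = -19/10 (d = (-5 + 6/(-1 + 6))/2 = (-5 + 6/5)/2 = (½)*(-19/5) = -19/10 ≈ -1.9000)
r(B) = -19/(10*B)
((-4*6 + Y) + 11)*r(1) = ((-4*6 + 36) + 11)*(-19/10/1) = ((-24 + 36) + 11)*(-19/10*1) = (12 + 11)*(-19/10) = 23*(-19/10) = -437/10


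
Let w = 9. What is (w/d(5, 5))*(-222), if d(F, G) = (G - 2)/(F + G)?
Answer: -6660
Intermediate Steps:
d(F, G) = (-2 + G)/(F + G)
(w/d(5, 5))*(-222) = (9/(((-2 + 5)/(5 + 5))))*(-222) = (9/((3/10)))*(-222) = (9/(((⅒)*3)))*(-222) = (9/(3/10))*(-222) = (9*(10/3))*(-222) = 30*(-222) = -6660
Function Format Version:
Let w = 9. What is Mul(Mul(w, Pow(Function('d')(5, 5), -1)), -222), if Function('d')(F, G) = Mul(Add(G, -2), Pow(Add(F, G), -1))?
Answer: -6660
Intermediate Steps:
Function('d')(F, G) = Mul(Pow(Add(F, G), -1), Add(-2, G)) (Function('d')(F, G) = Mul(Add(-2, G), Pow(Add(F, G), -1)) = Mul(Pow(Add(F, G), -1), Add(-2, G)))
Mul(Mul(w, Pow(Function('d')(5, 5), -1)), -222) = Mul(Mul(9, Pow(Mul(Pow(Add(5, 5), -1), Add(-2, 5)), -1)), -222) = Mul(Mul(9, Pow(Mul(Pow(10, -1), 3), -1)), -222) = Mul(Mul(9, Pow(Mul(Rational(1, 10), 3), -1)), -222) = Mul(Mul(9, Pow(Rational(3, 10), -1)), -222) = Mul(Mul(9, Rational(10, 3)), -222) = Mul(30, -222) = -6660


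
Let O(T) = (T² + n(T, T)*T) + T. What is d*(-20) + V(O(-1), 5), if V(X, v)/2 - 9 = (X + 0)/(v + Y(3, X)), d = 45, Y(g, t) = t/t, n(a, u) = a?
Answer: -2645/3 ≈ -881.67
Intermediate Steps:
Y(g, t) = 1
O(T) = T + 2*T² (O(T) = (T² + T*T) + T = (T² + T²) + T = 2*T² + T = T + 2*T²)
V(X, v) = 18 + 2*X/(1 + v) (V(X, v) = 18 + 2*((X + 0)/(v + 1)) = 18 + 2*(X/(1 + v)) = 18 + 2*X/(1 + v))
d*(-20) + V(O(-1), 5) = 45*(-20) + 2*(9 - (1 + 2*(-1)) + 9*5)/(1 + 5) = -900 + 2*(9 - (1 - 2) + 45)/6 = -900 + 2*(⅙)*(9 - 1*(-1) + 45) = -900 + 2*(⅙)*(9 + 1 + 45) = -900 + 2*(⅙)*55 = -900 + 55/3 = -2645/3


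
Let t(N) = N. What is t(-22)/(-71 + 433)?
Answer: -11/181 ≈ -0.060773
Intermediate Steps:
t(-22)/(-71 + 433) = -22/(-71 + 433) = -22/362 = -22*1/362 = -11/181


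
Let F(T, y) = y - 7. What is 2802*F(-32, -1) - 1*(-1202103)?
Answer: 1179687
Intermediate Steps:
F(T, y) = -7 + y
2802*F(-32, -1) - 1*(-1202103) = 2802*(-7 - 1) - 1*(-1202103) = 2802*(-8) + 1202103 = -22416 + 1202103 = 1179687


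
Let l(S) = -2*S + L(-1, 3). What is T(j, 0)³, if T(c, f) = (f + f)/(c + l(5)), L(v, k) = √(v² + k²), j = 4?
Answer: 0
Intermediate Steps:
L(v, k) = √(k² + v²)
l(S) = √10 - 2*S (l(S) = -2*S + √(3² + (-1)²) = -2*S + √(9 + 1) = -2*S + √10 = √10 - 2*S)
T(c, f) = 2*f/(-10 + c + √10) (T(c, f) = (f + f)/(c + (√10 - 2*5)) = (2*f)/(c + (√10 - 10)) = (2*f)/(c + (-10 + √10)) = (2*f)/(-10 + c + √10) = 2*f/(-10 + c + √10))
T(j, 0)³ = (2*0/(-10 + 4 + √10))³ = (2*0/(-6 + √10))³ = 0³ = 0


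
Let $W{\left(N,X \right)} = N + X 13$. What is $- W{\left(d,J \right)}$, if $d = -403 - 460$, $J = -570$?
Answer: $8273$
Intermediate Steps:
$d = -863$
$W{\left(N,X \right)} = N + 13 X$
$- W{\left(d,J \right)} = - (-863 + 13 \left(-570\right)) = - (-863 - 7410) = \left(-1\right) \left(-8273\right) = 8273$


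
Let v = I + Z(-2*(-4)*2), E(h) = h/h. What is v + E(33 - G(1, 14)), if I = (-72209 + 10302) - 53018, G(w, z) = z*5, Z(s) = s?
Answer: -114908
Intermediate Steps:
G(w, z) = 5*z
I = -114925 (I = -61907 - 53018 = -114925)
E(h) = 1
v = -114909 (v = -114925 - 2*(-4)*2 = -114925 + 8*2 = -114925 + 16 = -114909)
v + E(33 - G(1, 14)) = -114909 + 1 = -114908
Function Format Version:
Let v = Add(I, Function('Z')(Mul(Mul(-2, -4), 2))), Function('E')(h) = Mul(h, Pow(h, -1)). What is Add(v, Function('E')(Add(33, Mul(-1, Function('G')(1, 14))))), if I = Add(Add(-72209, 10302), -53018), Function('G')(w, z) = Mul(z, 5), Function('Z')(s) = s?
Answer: -114908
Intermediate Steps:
Function('G')(w, z) = Mul(5, z)
I = -114925 (I = Add(-61907, -53018) = -114925)
Function('E')(h) = 1
v = -114909 (v = Add(-114925, Mul(Mul(-2, -4), 2)) = Add(-114925, Mul(8, 2)) = Add(-114925, 16) = -114909)
Add(v, Function('E')(Add(33, Mul(-1, Function('G')(1, 14))))) = Add(-114909, 1) = -114908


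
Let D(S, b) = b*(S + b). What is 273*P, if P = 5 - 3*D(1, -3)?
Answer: -3549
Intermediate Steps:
P = -13 (P = 5 - (-9)*(1 - 3) = 5 - (-9)*(-2) = 5 - 3*6 = 5 - 18 = -13)
273*P = 273*(-13) = -3549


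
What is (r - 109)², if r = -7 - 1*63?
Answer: 32041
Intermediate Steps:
r = -70 (r = -7 - 63 = -70)
(r - 109)² = (-70 - 109)² = (-179)² = 32041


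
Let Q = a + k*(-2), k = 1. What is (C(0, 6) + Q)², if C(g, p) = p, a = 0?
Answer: 16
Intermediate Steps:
Q = -2 (Q = 0 + 1*(-2) = 0 - 2 = -2)
(C(0, 6) + Q)² = (6 - 2)² = 4² = 16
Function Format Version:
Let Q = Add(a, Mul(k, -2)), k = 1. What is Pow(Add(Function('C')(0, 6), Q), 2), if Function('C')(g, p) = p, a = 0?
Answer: 16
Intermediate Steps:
Q = -2 (Q = Add(0, Mul(1, -2)) = Add(0, -2) = -2)
Pow(Add(Function('C')(0, 6), Q), 2) = Pow(Add(6, -2), 2) = Pow(4, 2) = 16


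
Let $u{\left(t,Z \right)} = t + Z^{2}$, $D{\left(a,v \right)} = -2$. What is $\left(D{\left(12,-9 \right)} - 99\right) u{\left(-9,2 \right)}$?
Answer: $505$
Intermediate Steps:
$\left(D{\left(12,-9 \right)} - 99\right) u{\left(-9,2 \right)} = \left(-2 - 99\right) \left(-9 + 2^{2}\right) = - 101 \left(-9 + 4\right) = \left(-101\right) \left(-5\right) = 505$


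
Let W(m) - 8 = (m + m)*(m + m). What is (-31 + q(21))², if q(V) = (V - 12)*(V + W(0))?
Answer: 52900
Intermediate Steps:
W(m) = 8 + 4*m² (W(m) = 8 + (m + m)*(m + m) = 8 + (2*m)*(2*m) = 8 + 4*m²)
q(V) = (-12 + V)*(8 + V) (q(V) = (V - 12)*(V + (8 + 4*0²)) = (-12 + V)*(V + (8 + 4*0)) = (-12 + V)*(V + (8 + 0)) = (-12 + V)*(V + 8) = (-12 + V)*(8 + V))
(-31 + q(21))² = (-31 + (-96 + 21² - 4*21))² = (-31 + (-96 + 441 - 84))² = (-31 + 261)² = 230² = 52900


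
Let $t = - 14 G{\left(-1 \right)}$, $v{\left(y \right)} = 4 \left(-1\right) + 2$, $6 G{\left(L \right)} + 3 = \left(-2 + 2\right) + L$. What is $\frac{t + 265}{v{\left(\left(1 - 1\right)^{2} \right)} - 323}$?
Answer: $- \frac{823}{975} \approx -0.8441$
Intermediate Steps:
$G{\left(L \right)} = - \frac{1}{2} + \frac{L}{6}$ ($G{\left(L \right)} = - \frac{1}{2} + \frac{\left(-2 + 2\right) + L}{6} = - \frac{1}{2} + \frac{0 + L}{6} = - \frac{1}{2} + \frac{L}{6}$)
$v{\left(y \right)} = -2$ ($v{\left(y \right)} = -4 + 2 = -2$)
$t = \frac{28}{3}$ ($t = - 14 \left(- \frac{1}{2} + \frac{1}{6} \left(-1\right)\right) = - 14 \left(- \frac{1}{2} - \frac{1}{6}\right) = \left(-14\right) \left(- \frac{2}{3}\right) = \frac{28}{3} \approx 9.3333$)
$\frac{t + 265}{v{\left(\left(1 - 1\right)^{2} \right)} - 323} = \frac{\frac{28}{3} + 265}{-2 - 323} = \frac{823}{3 \left(-325\right)} = \frac{823}{3} \left(- \frac{1}{325}\right) = - \frac{823}{975}$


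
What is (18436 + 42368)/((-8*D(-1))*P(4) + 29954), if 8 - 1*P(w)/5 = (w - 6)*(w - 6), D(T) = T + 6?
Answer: 10134/4859 ≈ 2.0856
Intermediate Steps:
D(T) = 6 + T
P(w) = 40 - 5*(-6 + w)² (P(w) = 40 - 5*(w - 6)*(w - 6) = 40 - 5*(-6 + w)*(-6 + w) = 40 - 5*(-6 + w)²)
(18436 + 42368)/((-8*D(-1))*P(4) + 29954) = (18436 + 42368)/((-8*(6 - 1))*(40 - 5*(-6 + 4)²) + 29954) = 60804/((-8*5)*(40 - 5*(-2)²) + 29954) = 60804/(-40*(40 - 5*4) + 29954) = 60804/(-40*(40 - 20) + 29954) = 60804/(-40*20 + 29954) = 60804/(-800 + 29954) = 60804/29154 = 60804*(1/29154) = 10134/4859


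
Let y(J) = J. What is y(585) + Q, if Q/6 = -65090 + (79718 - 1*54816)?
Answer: -240543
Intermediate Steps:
Q = -241128 (Q = 6*(-65090 + (79718 - 1*54816)) = 6*(-65090 + (79718 - 54816)) = 6*(-65090 + 24902) = 6*(-40188) = -241128)
y(585) + Q = 585 - 241128 = -240543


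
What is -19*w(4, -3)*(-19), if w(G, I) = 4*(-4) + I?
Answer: -6859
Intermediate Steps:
w(G, I) = -16 + I
-19*w(4, -3)*(-19) = -19*(-16 - 3)*(-19) = -19*(-19)*(-19) = 361*(-19) = -6859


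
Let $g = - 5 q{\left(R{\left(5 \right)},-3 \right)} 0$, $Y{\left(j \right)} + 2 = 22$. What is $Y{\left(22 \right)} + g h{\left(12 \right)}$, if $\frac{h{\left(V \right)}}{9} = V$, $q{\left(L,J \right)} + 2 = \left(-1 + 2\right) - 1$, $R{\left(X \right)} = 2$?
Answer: $20$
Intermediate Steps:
$q{\left(L,J \right)} = -2$ ($q{\left(L,J \right)} = -2 + \left(\left(-1 + 2\right) - 1\right) = -2 + \left(1 - 1\right) = -2 + 0 = -2$)
$h{\left(V \right)} = 9 V$
$Y{\left(j \right)} = 20$ ($Y{\left(j \right)} = -2 + 22 = 20$)
$g = 0$ ($g = \left(-5\right) \left(-2\right) 0 = 10 \cdot 0 = 0$)
$Y{\left(22 \right)} + g h{\left(12 \right)} = 20 + 0 \cdot 9 \cdot 12 = 20 + 0 \cdot 108 = 20 + 0 = 20$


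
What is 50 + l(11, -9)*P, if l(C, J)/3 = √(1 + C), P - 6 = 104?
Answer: 50 + 660*√3 ≈ 1193.2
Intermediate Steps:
P = 110 (P = 6 + 104 = 110)
l(C, J) = 3*√(1 + C)
50 + l(11, -9)*P = 50 + (3*√(1 + 11))*110 = 50 + (3*√12)*110 = 50 + (3*(2*√3))*110 = 50 + (6*√3)*110 = 50 + 660*√3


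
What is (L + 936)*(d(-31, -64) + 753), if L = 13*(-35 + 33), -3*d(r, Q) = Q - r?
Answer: 695240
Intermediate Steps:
d(r, Q) = -Q/3 + r/3 (d(r, Q) = -(Q - r)/3 = -Q/3 + r/3)
L = -26 (L = 13*(-2) = -26)
(L + 936)*(d(-31, -64) + 753) = (-26 + 936)*((-1/3*(-64) + (1/3)*(-31)) + 753) = 910*((64/3 - 31/3) + 753) = 910*(11 + 753) = 910*764 = 695240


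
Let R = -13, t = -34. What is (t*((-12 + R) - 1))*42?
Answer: 37128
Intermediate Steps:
(t*((-12 + R) - 1))*42 = -34*((-12 - 13) - 1)*42 = -34*(-25 - 1)*42 = -34*(-26)*42 = 884*42 = 37128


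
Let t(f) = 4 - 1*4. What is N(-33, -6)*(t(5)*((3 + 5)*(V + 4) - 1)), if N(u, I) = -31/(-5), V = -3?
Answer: 0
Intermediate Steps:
t(f) = 0 (t(f) = 4 - 4 = 0)
N(u, I) = 31/5 (N(u, I) = -31*(-⅕) = 31/5)
N(-33, -6)*(t(5)*((3 + 5)*(V + 4) - 1)) = 31*(0*((3 + 5)*(-3 + 4) - 1))/5 = 31*(0*(8*1 - 1))/5 = 31*(0*(8 - 1))/5 = 31*(0*7)/5 = (31/5)*0 = 0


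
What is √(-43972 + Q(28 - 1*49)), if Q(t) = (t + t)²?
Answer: 4*I*√2638 ≈ 205.45*I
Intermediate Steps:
Q(t) = 4*t² (Q(t) = (2*t)² = 4*t²)
√(-43972 + Q(28 - 1*49)) = √(-43972 + 4*(28 - 1*49)²) = √(-43972 + 4*(28 - 49)²) = √(-43972 + 4*(-21)²) = √(-43972 + 4*441) = √(-43972 + 1764) = √(-42208) = 4*I*√2638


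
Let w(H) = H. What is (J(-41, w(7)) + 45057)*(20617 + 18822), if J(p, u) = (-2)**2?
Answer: 1777160779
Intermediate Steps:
J(p, u) = 4
(J(-41, w(7)) + 45057)*(20617 + 18822) = (4 + 45057)*(20617 + 18822) = 45061*39439 = 1777160779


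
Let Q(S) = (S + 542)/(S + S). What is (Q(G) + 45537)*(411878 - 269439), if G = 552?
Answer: 155673261403/24 ≈ 6.4864e+9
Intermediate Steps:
Q(S) = (542 + S)/(2*S) (Q(S) = (542 + S)/((2*S)) = (542 + S)*(1/(2*S)) = (542 + S)/(2*S))
(Q(G) + 45537)*(411878 - 269439) = ((½)*(542 + 552)/552 + 45537)*(411878 - 269439) = ((½)*(1/552)*1094 + 45537)*142439 = (547/552 + 45537)*142439 = (25136971/552)*142439 = 155673261403/24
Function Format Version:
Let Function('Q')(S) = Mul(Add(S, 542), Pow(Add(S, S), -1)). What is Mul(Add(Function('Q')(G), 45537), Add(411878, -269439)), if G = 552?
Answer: Rational(155673261403, 24) ≈ 6.4864e+9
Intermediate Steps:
Function('Q')(S) = Mul(Rational(1, 2), Pow(S, -1), Add(542, S)) (Function('Q')(S) = Mul(Add(542, S), Pow(Mul(2, S), -1)) = Mul(Add(542, S), Mul(Rational(1, 2), Pow(S, -1))) = Mul(Rational(1, 2), Pow(S, -1), Add(542, S)))
Mul(Add(Function('Q')(G), 45537), Add(411878, -269439)) = Mul(Add(Mul(Rational(1, 2), Pow(552, -1), Add(542, 552)), 45537), Add(411878, -269439)) = Mul(Add(Mul(Rational(1, 2), Rational(1, 552), 1094), 45537), 142439) = Mul(Add(Rational(547, 552), 45537), 142439) = Mul(Rational(25136971, 552), 142439) = Rational(155673261403, 24)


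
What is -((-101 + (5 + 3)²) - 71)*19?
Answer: 2052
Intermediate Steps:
-((-101 + (5 + 3)²) - 71)*19 = -((-101 + 8²) - 71)*19 = -((-101 + 64) - 71)*19 = -(-37 - 71)*19 = -(-108)*19 = -1*(-2052) = 2052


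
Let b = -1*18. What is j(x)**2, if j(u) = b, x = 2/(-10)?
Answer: 324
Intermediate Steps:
b = -18
x = -1/5 (x = 2*(-1/10) = -1/5 ≈ -0.20000)
j(u) = -18
j(x)**2 = (-18)**2 = 324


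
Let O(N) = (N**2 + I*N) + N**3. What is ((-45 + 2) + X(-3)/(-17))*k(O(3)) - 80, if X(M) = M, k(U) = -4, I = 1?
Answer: 1552/17 ≈ 91.294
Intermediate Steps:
O(N) = N + N**2 + N**3 (O(N) = (N**2 + 1*N) + N**3 = (N**2 + N) + N**3 = (N + N**2) + N**3 = N + N**2 + N**3)
((-45 + 2) + X(-3)/(-17))*k(O(3)) - 80 = ((-45 + 2) - 3/(-17))*(-4) - 80 = (-43 - 3*(-1/17))*(-4) - 80 = (-43 + 3/17)*(-4) - 80 = -728/17*(-4) - 80 = 2912/17 - 80 = 1552/17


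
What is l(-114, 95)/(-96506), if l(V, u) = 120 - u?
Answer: -25/96506 ≈ -0.00025905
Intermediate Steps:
l(-114, 95)/(-96506) = (120 - 1*95)/(-96506) = (120 - 95)*(-1/96506) = 25*(-1/96506) = -25/96506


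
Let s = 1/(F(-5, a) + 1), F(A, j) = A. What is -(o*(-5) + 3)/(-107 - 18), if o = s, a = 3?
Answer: 17/500 ≈ 0.034000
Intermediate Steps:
s = -1/4 (s = 1/(-5 + 1) = 1/(-4) = -1/4 ≈ -0.25000)
o = -1/4 ≈ -0.25000
-(o*(-5) + 3)/(-107 - 18) = -(-1/4*(-5) + 3)/(-107 - 18) = -(5/4 + 3)/(-125) = -(-1)*17/(125*4) = -1*(-17/500) = 17/500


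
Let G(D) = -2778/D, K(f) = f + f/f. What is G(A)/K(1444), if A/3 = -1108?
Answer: 463/800530 ≈ 0.00057837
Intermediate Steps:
A = -3324 (A = 3*(-1108) = -3324)
K(f) = 1 + f (K(f) = f + 1 = 1 + f)
G(A)/K(1444) = (-2778/(-3324))/(1 + 1444) = -2778*(-1/3324)/1445 = (463/554)*(1/1445) = 463/800530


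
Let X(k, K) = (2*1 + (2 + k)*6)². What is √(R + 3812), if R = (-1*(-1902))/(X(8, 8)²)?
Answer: √56327394734/3844 ≈ 61.741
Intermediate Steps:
X(k, K) = (14 + 6*k)² (X(k, K) = (2 + (12 + 6*k))² = (14 + 6*k)²)
R = 951/7388168 (R = (-1*(-1902))/((4*(7 + 3*8)²)²) = 1902/((4*(7 + 24)²)²) = 1902/((4*31²)²) = 1902/((4*961)²) = 1902/(3844²) = 1902/14776336 = 1902*(1/14776336) = 951/7388168 ≈ 0.00012872)
√(R + 3812) = √(951/7388168 + 3812) = √(28163697367/7388168) = √56327394734/3844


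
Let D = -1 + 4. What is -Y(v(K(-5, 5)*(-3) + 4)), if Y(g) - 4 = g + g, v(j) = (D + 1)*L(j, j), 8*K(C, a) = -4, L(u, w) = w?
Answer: -48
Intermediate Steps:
D = 3
K(C, a) = -½ (K(C, a) = (⅛)*(-4) = -½)
v(j) = 4*j (v(j) = (3 + 1)*j = 4*j)
Y(g) = 4 + 2*g (Y(g) = 4 + (g + g) = 4 + 2*g)
-Y(v(K(-5, 5)*(-3) + 4)) = -(4 + 2*(4*(-½*(-3) + 4))) = -(4 + 2*(4*(3/2 + 4))) = -(4 + 2*(4*(11/2))) = -(4 + 2*22) = -(4 + 44) = -1*48 = -48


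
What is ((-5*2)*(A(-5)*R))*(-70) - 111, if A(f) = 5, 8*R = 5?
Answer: 4153/2 ≈ 2076.5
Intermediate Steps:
R = 5/8 (R = (1/8)*5 = 5/8 ≈ 0.62500)
((-5*2)*(A(-5)*R))*(-70) - 111 = ((-5*2)*(5*(5/8)))*(-70) - 111 = -10*25/8*(-70) - 111 = -125/4*(-70) - 111 = 4375/2 - 111 = 4153/2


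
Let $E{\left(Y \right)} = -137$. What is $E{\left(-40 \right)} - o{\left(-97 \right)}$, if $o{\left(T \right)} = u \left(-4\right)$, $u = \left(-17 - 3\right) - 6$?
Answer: $-241$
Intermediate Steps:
$u = -26$ ($u = -20 - 6 = -26$)
$o{\left(T \right)} = 104$ ($o{\left(T \right)} = \left(-26\right) \left(-4\right) = 104$)
$E{\left(-40 \right)} - o{\left(-97 \right)} = -137 - 104 = -241$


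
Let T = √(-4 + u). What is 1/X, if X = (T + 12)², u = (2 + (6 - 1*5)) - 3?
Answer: 35/5476 - 3*I/1369 ≈ 0.0063915 - 0.0021914*I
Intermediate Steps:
u = 0 (u = (2 + (6 - 5)) - 3 = (2 + 1) - 3 = 3 - 3 = 0)
T = 2*I (T = √(-4 + 0) = √(-4) = 2*I ≈ 2.0*I)
X = (12 + 2*I)² (X = (2*I + 12)² = (12 + 2*I)² ≈ 140.0 + 48.0*I)
1/X = 1/(140 + 48*I) = (140 - 48*I)/21904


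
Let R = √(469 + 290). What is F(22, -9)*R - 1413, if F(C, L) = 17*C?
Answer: -1413 + 374*√759 ≈ 8890.7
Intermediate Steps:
R = √759 ≈ 27.550
F(22, -9)*R - 1413 = (17*22)*√759 - 1413 = 374*√759 - 1413 = -1413 + 374*√759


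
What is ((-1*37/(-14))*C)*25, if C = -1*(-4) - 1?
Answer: 2775/14 ≈ 198.21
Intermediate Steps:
C = 3 (C = 4 - 1 = 3)
((-1*37/(-14))*C)*25 = ((-1*37/(-14))*3)*25 = (-37*(-1/14)*3)*25 = ((37/14)*3)*25 = (111/14)*25 = 2775/14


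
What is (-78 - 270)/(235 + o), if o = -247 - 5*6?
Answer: 58/7 ≈ 8.2857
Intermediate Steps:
o = -277 (o = -247 - 30 = -277)
(-78 - 270)/(235 + o) = (-78 - 270)/(235 - 277) = -348/(-42) = -348*(-1/42) = 58/7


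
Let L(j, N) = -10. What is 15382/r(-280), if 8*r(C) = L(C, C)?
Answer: -61528/5 ≈ -12306.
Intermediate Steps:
r(C) = -5/4 (r(C) = (1/8)*(-10) = -5/4)
15382/r(-280) = 15382/(-5/4) = 15382*(-4/5) = -61528/5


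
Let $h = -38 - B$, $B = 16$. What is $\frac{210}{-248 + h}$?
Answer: $- \frac{105}{151} \approx -0.69536$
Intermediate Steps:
$h = -54$ ($h = -38 - 16 = -54$)
$\frac{210}{-248 + h} = \frac{210}{-248 - 54} = \frac{210}{-302} = 210 \left(- \frac{1}{302}\right) = - \frac{105}{151}$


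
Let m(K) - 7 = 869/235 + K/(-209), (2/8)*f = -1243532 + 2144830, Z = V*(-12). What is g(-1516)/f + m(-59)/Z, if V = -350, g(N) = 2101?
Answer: 148603011367/46480613833500 ≈ 0.0031971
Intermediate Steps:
Z = 4200 (Z = -350*(-12) = 4200)
f = 3605192 (f = 4*(-1243532 + 2144830) = 4*901298 = 3605192)
m(K) = 2514/235 - K/209 (m(K) = 7 + (869/235 + K/(-209)) = 7 + (869*(1/235) + K*(-1/209)) = 7 + (869/235 - K/209) = 2514/235 - K/209)
g(-1516)/f + m(-59)/Z = 2101/3605192 + (2514/235 - 1/209*(-59))/4200 = 2101*(1/3605192) + (2514/235 + 59/209)*(1/4200) = 2101/3605192 + (539291/49115)*(1/4200) = 2101/3605192 + 539291/206283000 = 148603011367/46480613833500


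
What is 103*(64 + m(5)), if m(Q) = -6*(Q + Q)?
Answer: 412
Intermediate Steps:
m(Q) = -12*Q
103*(64 + m(5)) = 103*(64 - 12*5) = 103*(64 - 60) = 103*4 = 412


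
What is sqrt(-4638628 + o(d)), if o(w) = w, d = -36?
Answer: 2*I*sqrt(1159666) ≈ 2153.8*I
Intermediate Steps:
sqrt(-4638628 + o(d)) = sqrt(-4638628 - 36) = sqrt(-4638664) = 2*I*sqrt(1159666)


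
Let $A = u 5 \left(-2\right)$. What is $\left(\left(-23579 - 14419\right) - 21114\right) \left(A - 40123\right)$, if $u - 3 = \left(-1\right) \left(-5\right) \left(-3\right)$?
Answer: $2364657336$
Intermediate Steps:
$u = -12$ ($u = 3 + \left(-1\right) \left(-5\right) \left(-3\right) = 3 + 5 \left(-3\right) = 3 - 15 = -12$)
$A = 120$ ($A = \left(-12\right) 5 \left(-2\right) = \left(-60\right) \left(-2\right) = 120$)
$\left(\left(-23579 - 14419\right) - 21114\right) \left(A - 40123\right) = \left(\left(-23579 - 14419\right) - 21114\right) \left(120 - 40123\right) = \left(\left(-23579 - 14419\right) - 21114\right) \left(-40003\right) = \left(-37998 - 21114\right) \left(-40003\right) = \left(-59112\right) \left(-40003\right) = 2364657336$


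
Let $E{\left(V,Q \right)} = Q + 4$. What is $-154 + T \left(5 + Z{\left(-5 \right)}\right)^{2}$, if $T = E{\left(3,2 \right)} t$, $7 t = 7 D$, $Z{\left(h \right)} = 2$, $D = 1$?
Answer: $140$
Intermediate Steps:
$t = 1$ ($t = \frac{7 \cdot 1}{7} = \frac{1}{7} \cdot 7 = 1$)
$E{\left(V,Q \right)} = 4 + Q$
$T = 6$ ($T = \left(4 + 2\right) 1 = 6 \cdot 1 = 6$)
$-154 + T \left(5 + Z{\left(-5 \right)}\right)^{2} = -154 + 6 \left(5 + 2\right)^{2} = -154 + 6 \cdot 7^{2} = -154 + 6 \cdot 49 = -154 + 294 = 140$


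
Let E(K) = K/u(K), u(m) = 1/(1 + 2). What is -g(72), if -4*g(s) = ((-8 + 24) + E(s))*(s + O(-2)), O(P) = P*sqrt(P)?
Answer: 4176 - 116*I*sqrt(2) ≈ 4176.0 - 164.05*I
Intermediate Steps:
u(m) = 1/3
O(P) = P**(3/2)
E(K) = 3*K (E(K) = K/(1/3) = K*3 = 3*K)
g(s) = -(16 + 3*s)*(s - 2*I*sqrt(2))/4 (g(s) = -((-8 + 24) + 3*s)*(s + (-2)**(3/2))/4 = -(16 + 3*s)*(s - 2*I*sqrt(2))/4)
-g(72) = -(-4*72 - 3/4*72**2 + 8*I*sqrt(2) + (3/2)*I*72*sqrt(2)) = -(-288 - 3/4*5184 + 8*I*sqrt(2) + 108*I*sqrt(2)) = -(-288 - 3888 + 8*I*sqrt(2) + 108*I*sqrt(2)) = -(-4176 + 116*I*sqrt(2)) = 4176 - 116*I*sqrt(2)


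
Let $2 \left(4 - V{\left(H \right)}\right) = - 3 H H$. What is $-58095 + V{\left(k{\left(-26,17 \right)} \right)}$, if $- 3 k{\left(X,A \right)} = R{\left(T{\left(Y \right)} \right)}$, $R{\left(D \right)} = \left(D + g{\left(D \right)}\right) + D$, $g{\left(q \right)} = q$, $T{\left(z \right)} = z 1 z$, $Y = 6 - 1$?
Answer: $- \frac{114307}{2} \approx -57154.0$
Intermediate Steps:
$Y = 5$ ($Y = 6 - 1 = 5$)
$T{\left(z \right)} = z^{2}$ ($T{\left(z \right)} = z z = z^{2}$)
$R{\left(D \right)} = 3 D$ ($R{\left(D \right)} = \left(D + D\right) + D = 2 D + D = 3 D$)
$k{\left(X,A \right)} = -25$ ($k{\left(X,A \right)} = - \frac{3 \cdot 5^{2}}{3} = - \frac{3 \cdot 25}{3} = \left(- \frac{1}{3}\right) 75 = -25$)
$V{\left(H \right)} = 4 + \frac{3 H^{2}}{2}$ ($V{\left(H \right)} = 4 - \frac{- 3 H H}{2} = 4 - \frac{\left(-3\right) H^{2}}{2} = 4 + \frac{3 H^{2}}{2}$)
$-58095 + V{\left(k{\left(-26,17 \right)} \right)} = -58095 + \left(4 + \frac{3 \left(-25\right)^{2}}{2}\right) = -58095 + \left(4 + \frac{3}{2} \cdot 625\right) = -58095 + \left(4 + \frac{1875}{2}\right) = -58095 + \frac{1883}{2} = - \frac{114307}{2}$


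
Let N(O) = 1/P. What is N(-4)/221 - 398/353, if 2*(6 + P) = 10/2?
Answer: -616412/546091 ≈ -1.1288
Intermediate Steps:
P = -7/2 (P = -6 + (10/2)/2 = -6 + (10*(1/2))/2 = -6 + (1/2)*5 = -6 + 5/2 = -7/2 ≈ -3.5000)
N(O) = -2/7 (N(O) = 1/(-7/2) = -2/7)
N(-4)/221 - 398/353 = -2/7/221 - 398/353 = -2/7*1/221 - 398*1/353 = -2/1547 - 398/353 = -616412/546091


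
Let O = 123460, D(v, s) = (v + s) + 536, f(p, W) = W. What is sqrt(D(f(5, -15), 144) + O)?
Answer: 5*sqrt(4965) ≈ 352.31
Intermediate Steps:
D(v, s) = 536 + s + v (D(v, s) = (s + v) + 536 = 536 + s + v)
sqrt(D(f(5, -15), 144) + O) = sqrt((536 + 144 - 15) + 123460) = sqrt(665 + 123460) = sqrt(124125) = 5*sqrt(4965)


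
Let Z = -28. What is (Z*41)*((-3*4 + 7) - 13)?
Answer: 20664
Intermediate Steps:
(Z*41)*((-3*4 + 7) - 13) = (-28*41)*((-3*4 + 7) - 13) = -1148*((-12 + 7) - 13) = -1148*(-5 - 13) = -1148*(-18) = 20664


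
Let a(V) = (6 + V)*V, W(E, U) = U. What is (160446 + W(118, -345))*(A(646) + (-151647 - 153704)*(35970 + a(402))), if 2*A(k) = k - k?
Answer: -9776715672193686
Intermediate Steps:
A(k) = 0 (A(k) = (k - k)/2 = (½)*0 = 0)
a(V) = V*(6 + V)
(160446 + W(118, -345))*(A(646) + (-151647 - 153704)*(35970 + a(402))) = (160446 - 345)*(0 + (-151647 - 153704)*(35970 + 402*(6 + 402))) = 160101*(0 - 305351*(35970 + 402*408)) = 160101*(0 - 305351*(35970 + 164016)) = 160101*(0 - 305351*199986) = 160101*(0 - 61065925086) = 160101*(-61065925086) = -9776715672193686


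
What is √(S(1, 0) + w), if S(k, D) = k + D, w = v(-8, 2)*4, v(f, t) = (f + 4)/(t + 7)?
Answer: I*√7/3 ≈ 0.88192*I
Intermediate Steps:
v(f, t) = (4 + f)/(7 + t)
w = -16/9 (w = ((4 - 8)/(7 + 2))*4 = (-4/9)*4 = ((⅑)*(-4))*4 = -4/9*4 = -16/9 ≈ -1.7778)
S(k, D) = D + k
√(S(1, 0) + w) = √((0 + 1) - 16/9) = √(1 - 16/9) = √(-7/9) = I*√7/3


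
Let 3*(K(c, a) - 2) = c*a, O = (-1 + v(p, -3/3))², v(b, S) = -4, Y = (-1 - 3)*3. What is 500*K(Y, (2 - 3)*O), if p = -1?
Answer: 51000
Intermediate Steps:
Y = -12 (Y = -4*3 = -12)
O = 25 (O = (-1 - 4)² = (-5)² = 25)
K(c, a) = 2 + a*c/3 (K(c, a) = 2 + (c*a)/3 = 2 + (a*c)/3 = 2 + a*c/3)
500*K(Y, (2 - 3)*O) = 500*(2 + (⅓)*((2 - 3)*25)*(-12)) = 500*(2 + (⅓)*(-1*25)*(-12)) = 500*(2 + (⅓)*(-25)*(-12)) = 500*(2 + 100) = 500*102 = 51000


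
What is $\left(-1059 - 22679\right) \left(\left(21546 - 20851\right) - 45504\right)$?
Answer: $1063676042$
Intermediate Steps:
$\left(-1059 - 22679\right) \left(\left(21546 - 20851\right) - 45504\right) = - 23738 \left(695 - 45504\right) = \left(-23738\right) \left(-44809\right) = 1063676042$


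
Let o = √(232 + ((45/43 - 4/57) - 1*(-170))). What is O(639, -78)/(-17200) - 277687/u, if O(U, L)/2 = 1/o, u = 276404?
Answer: -277687/276404 - √2420840445/8494177000 ≈ -1.0046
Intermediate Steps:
o = √2420840445/2451 (o = √(232 + ((45*(1/43) - 4*1/57) + 170)) = √(232 + ((45/43 - 4/57) + 170)) = √(232 + (2393/2451 + 170)) = √(232 + 419063/2451) = √(987695/2451) = √2420840445/2451 ≈ 20.074)
O(U, L) = 2*√2420840445/987695 (O(U, L) = 2/((√2420840445/2451)) = 2*(√2420840445/987695) = 2*√2420840445/987695)
O(639, -78)/(-17200) - 277687/u = (2*√2420840445/987695)/(-17200) - 277687/276404 = (2*√2420840445/987695)*(-1/17200) - 277687*1/276404 = -√2420840445/8494177000 - 277687/276404 = -277687/276404 - √2420840445/8494177000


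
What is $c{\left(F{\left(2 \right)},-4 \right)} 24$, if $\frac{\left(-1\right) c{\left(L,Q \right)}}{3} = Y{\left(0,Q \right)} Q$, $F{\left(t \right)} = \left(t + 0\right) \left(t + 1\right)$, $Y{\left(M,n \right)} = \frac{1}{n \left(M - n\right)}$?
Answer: $-18$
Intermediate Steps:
$Y{\left(M,n \right)} = \frac{1}{n \left(M - n\right)}$
$F{\left(t \right)} = t \left(1 + t\right)$
$c{\left(L,Q \right)} = \frac{3}{Q}$ ($c{\left(L,Q \right)} = - 3 \frac{1}{Q \left(0 - Q\right)} Q = - 3 \frac{1}{Q \left(- Q\right)} Q = - 3 \frac{\left(-1\right) \frac{1}{Q}}{Q} Q = - 3 - \frac{1}{Q^{2}} Q = - 3 \left(- \frac{1}{Q}\right) = \frac{3}{Q}$)
$c{\left(F{\left(2 \right)},-4 \right)} 24 = \frac{3}{-4} \cdot 24 = 3 \left(- \frac{1}{4}\right) 24 = \left(- \frac{3}{4}\right) 24 = -18$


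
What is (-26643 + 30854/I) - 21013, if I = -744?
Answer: -17743459/372 ≈ -47698.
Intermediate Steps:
(-26643 + 30854/I) - 21013 = (-26643 + 30854/(-744)) - 21013 = (-26643 + 30854*(-1/744)) - 21013 = (-26643 - 15427/372) - 21013 = -9926623/372 - 21013 = -17743459/372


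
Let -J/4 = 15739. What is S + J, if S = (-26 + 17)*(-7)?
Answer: -62893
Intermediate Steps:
J = -62956 (J = -4*15739 = -62956)
S = 63 (S = -9*(-7) = 63)
S + J = 63 - 62956 = -62893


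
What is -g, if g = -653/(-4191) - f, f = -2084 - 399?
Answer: -10406906/4191 ≈ -2483.2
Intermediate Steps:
f = -2483
g = 10406906/4191 (g = -653/(-4191) - 1*(-2483) = -653*(-1/4191) + 2483 = 653/4191 + 2483 = 10406906/4191 ≈ 2483.2)
-g = -1*10406906/4191 = -10406906/4191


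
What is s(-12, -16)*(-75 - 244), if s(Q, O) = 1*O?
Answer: 5104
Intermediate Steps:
s(Q, O) = O
s(-12, -16)*(-75 - 244) = -16*(-75 - 244) = -16*(-319) = 5104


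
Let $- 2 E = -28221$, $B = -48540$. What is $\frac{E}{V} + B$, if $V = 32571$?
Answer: $- \frac{1053988153}{21714} \approx -48540.0$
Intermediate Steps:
$E = \frac{28221}{2}$ ($E = \left(- \frac{1}{2}\right) \left(-28221\right) = \frac{28221}{2} \approx 14111.0$)
$\frac{E}{V} + B = \frac{28221}{2 \cdot 32571} - 48540 = \frac{28221}{2} \cdot \frac{1}{32571} - 48540 = \frac{9407}{21714} - 48540 = - \frac{1053988153}{21714}$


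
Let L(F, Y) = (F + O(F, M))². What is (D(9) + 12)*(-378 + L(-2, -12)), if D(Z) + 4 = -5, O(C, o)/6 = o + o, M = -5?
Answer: 10398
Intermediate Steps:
O(C, o) = 12*o (O(C, o) = 6*(o + o) = 6*(2*o) = 12*o)
D(Z) = -9 (D(Z) = -4 - 5 = -9)
L(F, Y) = (-60 + F)² (L(F, Y) = (F + 12*(-5))² = (F - 60)² = (-60 + F)²)
(D(9) + 12)*(-378 + L(-2, -12)) = (-9 + 12)*(-378 + (-60 - 2)²) = 3*(-378 + (-62)²) = 3*(-378 + 3844) = 3*3466 = 10398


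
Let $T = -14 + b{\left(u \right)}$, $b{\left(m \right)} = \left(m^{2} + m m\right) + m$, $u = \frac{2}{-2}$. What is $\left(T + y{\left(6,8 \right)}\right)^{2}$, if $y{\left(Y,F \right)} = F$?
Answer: $25$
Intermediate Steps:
$u = -1$ ($u = 2 \left(- \frac{1}{2}\right) = -1$)
$b{\left(m \right)} = m + 2 m^{2}$ ($b{\left(m \right)} = \left(m^{2} + m^{2}\right) + m = 2 m^{2} + m = m + 2 m^{2}$)
$T = -13$ ($T = -14 - \left(1 + 2 \left(-1\right)\right) = -14 - \left(1 - 2\right) = -14 - -1 = -14 + 1 = -13$)
$\left(T + y{\left(6,8 \right)}\right)^{2} = \left(-13 + 8\right)^{2} = \left(-5\right)^{2} = 25$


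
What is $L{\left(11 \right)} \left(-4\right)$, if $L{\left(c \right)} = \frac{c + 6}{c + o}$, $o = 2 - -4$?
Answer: $-4$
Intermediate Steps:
$o = 6$ ($o = 2 + 4 = 6$)
$L{\left(c \right)} = 1$ ($L{\left(c \right)} = \frac{c + 6}{c + 6} = \frac{6 + c}{6 + c} = 1$)
$L{\left(11 \right)} \left(-4\right) = 1 \left(-4\right) = -4$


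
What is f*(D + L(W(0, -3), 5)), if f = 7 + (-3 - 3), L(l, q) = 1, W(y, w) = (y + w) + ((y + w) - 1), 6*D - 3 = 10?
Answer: 19/6 ≈ 3.1667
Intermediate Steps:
D = 13/6 (D = ½ + (⅙)*10 = ½ + 5/3 = 13/6 ≈ 2.1667)
W(y, w) = -1 + 2*w + 2*y (W(y, w) = (w + y) + ((w + y) - 1) = (w + y) + (-1 + w + y) = -1 + 2*w + 2*y)
f = 1 (f = 7 - 6 = 1)
f*(D + L(W(0, -3), 5)) = 1*(13/6 + 1) = 1*(19/6) = 19/6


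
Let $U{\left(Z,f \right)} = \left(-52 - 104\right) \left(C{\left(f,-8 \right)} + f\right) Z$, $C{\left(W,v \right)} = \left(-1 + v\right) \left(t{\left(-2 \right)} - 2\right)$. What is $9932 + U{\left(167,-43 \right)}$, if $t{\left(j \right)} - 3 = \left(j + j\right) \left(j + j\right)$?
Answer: $5116124$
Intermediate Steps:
$t{\left(j \right)} = 3 + 4 j^{2}$ ($t{\left(j \right)} = 3 + \left(j + j\right) \left(j + j\right) = 3 + 2 j 2 j = 3 + 4 j^{2}$)
$C{\left(W,v \right)} = -17 + 17 v$ ($C{\left(W,v \right)} = \left(-1 + v\right) \left(\left(3 + 4 \left(-2\right)^{2}\right) - 2\right) = \left(-1 + v\right) \left(\left(3 + 4 \cdot 4\right) - 2\right) = \left(-1 + v\right) \left(\left(3 + 16\right) - 2\right) = \left(-1 + v\right) \left(19 - 2\right) = \left(-1 + v\right) 17 = -17 + 17 v$)
$U{\left(Z,f \right)} = Z \left(23868 - 156 f\right)$ ($U{\left(Z,f \right)} = \left(-52 - 104\right) \left(\left(-17 + 17 \left(-8\right)\right) + f\right) Z = - 156 \left(\left(-17 - 136\right) + f\right) Z = - 156 \left(-153 + f\right) Z = \left(23868 - 156 f\right) Z = Z \left(23868 - 156 f\right)$)
$9932 + U{\left(167,-43 \right)} = 9932 + 156 \cdot 167 \left(153 - -43\right) = 9932 + 156 \cdot 167 \left(153 + 43\right) = 9932 + 156 \cdot 167 \cdot 196 = 9932 + 5106192 = 5116124$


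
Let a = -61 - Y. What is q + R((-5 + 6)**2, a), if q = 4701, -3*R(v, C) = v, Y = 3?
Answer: 14102/3 ≈ 4700.7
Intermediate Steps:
a = -64 (a = -61 - 1*3 = -61 - 3 = -64)
R(v, C) = -v/3
q + R((-5 + 6)**2, a) = 4701 - (-5 + 6)**2/3 = 4701 - 1/3*1**2 = 4701 - 1/3*1 = 4701 - 1/3 = 14102/3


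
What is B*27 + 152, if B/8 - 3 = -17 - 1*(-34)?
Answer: 4472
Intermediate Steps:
B = 160 (B = 24 + 8*(-17 - 1*(-34)) = 24 + 8*(-17 + 34) = 24 + 8*17 = 24 + 136 = 160)
B*27 + 152 = 160*27 + 152 = 4320 + 152 = 4472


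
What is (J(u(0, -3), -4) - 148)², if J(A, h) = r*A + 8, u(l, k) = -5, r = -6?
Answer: 12100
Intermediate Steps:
J(A, h) = 8 - 6*A (J(A, h) = -6*A + 8 = 8 - 6*A)
(J(u(0, -3), -4) - 148)² = ((8 - 6*(-5)) - 148)² = ((8 + 30) - 148)² = (38 - 148)² = (-110)² = 12100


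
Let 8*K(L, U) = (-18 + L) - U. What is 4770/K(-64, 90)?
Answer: -9540/43 ≈ -221.86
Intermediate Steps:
K(L, U) = -9/4 - U/8 + L/8 (K(L, U) = ((-18 + L) - U)/8 = (-18 + L - U)/8 = -9/4 - U/8 + L/8)
4770/K(-64, 90) = 4770/(-9/4 - ⅛*90 + (⅛)*(-64)) = 4770/(-9/4 - 45/4 - 8) = 4770/(-43/2) = 4770*(-2/43) = -9540/43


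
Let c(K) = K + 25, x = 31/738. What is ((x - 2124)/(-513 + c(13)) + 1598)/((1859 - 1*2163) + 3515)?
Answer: 29565599/59242950 ≈ 0.49906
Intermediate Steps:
x = 31/738 (x = 31*(1/738) = 31/738 ≈ 0.042005)
c(K) = 25 + K
((x - 2124)/(-513 + c(13)) + 1598)/((1859 - 1*2163) + 3515) = ((31/738 - 2124)/(-513 + (25 + 13)) + 1598)/((1859 - 1*2163) + 3515) = (-1567481/(738*(-513 + 38)) + 1598)/((1859 - 2163) + 3515) = (-1567481/738/(-475) + 1598)/(-304 + 3515) = (-1567481/738*(-1/475) + 1598)/3211 = (82499/18450 + 1598)*(1/3211) = (29565599/18450)*(1/3211) = 29565599/59242950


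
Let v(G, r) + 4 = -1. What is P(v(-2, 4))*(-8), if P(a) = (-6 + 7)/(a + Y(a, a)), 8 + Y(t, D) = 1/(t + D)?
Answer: 80/131 ≈ 0.61069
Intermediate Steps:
v(G, r) = -5 (v(G, r) = -4 - 1 = -5)
Y(t, D) = -8 + 1/(D + t) (Y(t, D) = -8 + 1/(t + D) = -8 + 1/(D + t))
P(a) = 1/(a + (1 - 16*a)/(2*a)) (P(a) = (-6 + 7)/(a + (1 - 8*a - 8*a)/(a + a)) = 1/(a + (1 - 16*a)/((2*a))) = 1/(a + (1/(2*a))*(1 - 16*a)) = 1/(a + (1 - 16*a)/(2*a)))
P(v(-2, 4))*(-8) = (2*(-5)/(1 - 16*(-5) + 2*(-5)²))*(-8) = (2*(-5)/(1 + 80 + 2*25))*(-8) = (2*(-5)/(1 + 80 + 50))*(-8) = (2*(-5)/131)*(-8) = (2*(-5)*(1/131))*(-8) = -10/131*(-8) = 80/131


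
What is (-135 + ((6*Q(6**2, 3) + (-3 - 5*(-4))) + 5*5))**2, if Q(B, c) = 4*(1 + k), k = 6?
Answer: 5625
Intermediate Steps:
Q(B, c) = 28 (Q(B, c) = 4*(1 + 6) = 4*7 = 28)
(-135 + ((6*Q(6**2, 3) + (-3 - 5*(-4))) + 5*5))**2 = (-135 + ((6*28 + (-3 - 5*(-4))) + 5*5))**2 = (-135 + ((168 + (-3 + 20)) + 25))**2 = (-135 + ((168 + 17) + 25))**2 = (-135 + (185 + 25))**2 = (-135 + 210)**2 = 75**2 = 5625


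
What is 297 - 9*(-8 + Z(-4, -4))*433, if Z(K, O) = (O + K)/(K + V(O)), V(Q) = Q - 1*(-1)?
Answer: 189135/7 ≈ 27019.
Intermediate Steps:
V(Q) = 1 + Q (V(Q) = Q + 1 = 1 + Q)
Z(K, O) = (K + O)/(1 + K + O) (Z(K, O) = (O + K)/(K + (1 + O)) = (K + O)/(1 + K + O))
297 - 9*(-8 + Z(-4, -4))*433 = 297 - 9*(-8 + (-4 - 4)/(1 - 4 - 4))*433 = 297 - 9*(-8 - 8/(-7))*433 = 297 - 9*(-8 - ⅐*(-8))*433 = 297 - 9*(-8 + 8/7)*433 = 297 - 9*(-48/7)*433 = 297 + (432/7)*433 = 297 + 187056/7 = 189135/7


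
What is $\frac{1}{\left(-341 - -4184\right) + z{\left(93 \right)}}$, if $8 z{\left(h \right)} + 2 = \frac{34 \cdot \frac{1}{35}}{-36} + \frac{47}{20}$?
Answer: $\frac{10080}{38737847} \approx 0.00026021$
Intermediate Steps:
$z{\left(h \right)} = \frac{407}{10080}$ ($z{\left(h \right)} = - \frac{1}{4} + \frac{\frac{34 \cdot \frac{1}{35}}{-36} + \frac{47}{20}}{8} = - \frac{1}{4} + \frac{34 \cdot \frac{1}{35} \left(- \frac{1}{36}\right) + 47 \cdot \frac{1}{20}}{8} = - \frac{1}{4} + \frac{\frac{34}{35} \left(- \frac{1}{36}\right) + \frac{47}{20}}{8} = - \frac{1}{4} + \frac{- \frac{17}{630} + \frac{47}{20}}{8} = - \frac{1}{4} + \frac{1}{8} \cdot \frac{2927}{1260} = - \frac{1}{4} + \frac{2927}{10080} = \frac{407}{10080}$)
$\frac{1}{\left(-341 - -4184\right) + z{\left(93 \right)}} = \frac{1}{\left(-341 - -4184\right) + \frac{407}{10080}} = \frac{1}{\left(-341 + 4184\right) + \frac{407}{10080}} = \frac{1}{3843 + \frac{407}{10080}} = \frac{1}{\frac{38737847}{10080}} = \frac{10080}{38737847}$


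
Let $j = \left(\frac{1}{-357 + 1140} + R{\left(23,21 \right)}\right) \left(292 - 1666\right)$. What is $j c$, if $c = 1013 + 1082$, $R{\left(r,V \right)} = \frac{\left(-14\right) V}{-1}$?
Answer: $- \frac{220882080530}{261} \approx -8.4629 \cdot 10^{8}$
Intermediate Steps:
$R{\left(r,V \right)} = 14 V$ ($R{\left(r,V \right)} = - 14 V \left(-1\right) = 14 V$)
$c = 2095$
$j = - \frac{105432974}{261}$ ($j = \left(\frac{1}{-357 + 1140} + 14 \cdot 21\right) \left(292 - 1666\right) = \left(\frac{1}{783} + 294\right) \left(-1374\right) = \frac{230203}{783} \left(-1374\right) = - \frac{105432974}{261} \approx -4.0396 \cdot 10^{5}$)
$j c = \left(- \frac{105432974}{261}\right) 2095 = - \frac{220882080530}{261}$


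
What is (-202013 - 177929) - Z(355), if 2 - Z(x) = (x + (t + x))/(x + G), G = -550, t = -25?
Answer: -14817953/39 ≈ -3.7995e+5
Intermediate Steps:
Z(x) = 2 - (-25 + 2*x)/(-550 + x) (Z(x) = 2 - (x + (-25 + x))/(x - 550) = 2 - (-25 + 2*x)/(-550 + x))
(-202013 - 177929) - Z(355) = (-202013 - 177929) - (-1075)/(-550 + 355) = -379942 - (-1075)/(-195) = -379942 - (-1075)*(-1)/195 = -379942 - 1*215/39 = -379942 - 215/39 = -14817953/39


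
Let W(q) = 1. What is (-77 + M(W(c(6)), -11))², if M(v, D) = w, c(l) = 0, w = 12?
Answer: 4225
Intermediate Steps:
M(v, D) = 12
(-77 + M(W(c(6)), -11))² = (-77 + 12)² = (-65)² = 4225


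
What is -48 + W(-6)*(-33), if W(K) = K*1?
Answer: 150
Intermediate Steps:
W(K) = K
-48 + W(-6)*(-33) = -48 - 6*(-33) = -48 + 198 = 150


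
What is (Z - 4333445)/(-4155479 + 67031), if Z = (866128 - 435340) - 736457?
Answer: 2319557/2044224 ≈ 1.1347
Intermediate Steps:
Z = -305669 (Z = 430788 - 736457 = -305669)
(Z - 4333445)/(-4155479 + 67031) = (-305669 - 4333445)/(-4155479 + 67031) = -4639114/(-4088448) = -4639114*(-1/4088448) = 2319557/2044224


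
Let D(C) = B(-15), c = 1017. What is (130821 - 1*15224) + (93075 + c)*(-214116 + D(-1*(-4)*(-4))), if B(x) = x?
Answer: -20147898455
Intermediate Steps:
D(C) = -15
(130821 - 1*15224) + (93075 + c)*(-214116 + D(-1*(-4)*(-4))) = (130821 - 1*15224) + (93075 + 1017)*(-214116 - 15) = (130821 - 15224) + 94092*(-214131) = 115597 - 20148014052 = -20147898455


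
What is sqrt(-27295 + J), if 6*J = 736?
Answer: I*sqrt(244551)/3 ≈ 164.84*I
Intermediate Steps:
J = 368/3 (J = (1/6)*736 = 368/3 ≈ 122.67)
sqrt(-27295 + J) = sqrt(-27295 + 368/3) = sqrt(-81517/3) = I*sqrt(244551)/3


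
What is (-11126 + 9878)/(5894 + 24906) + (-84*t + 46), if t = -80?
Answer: 13024472/1925 ≈ 6766.0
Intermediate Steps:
(-11126 + 9878)/(5894 + 24906) + (-84*t + 46) = (-11126 + 9878)/(5894 + 24906) + (-84*(-80) + 46) = -1248/30800 + (6720 + 46) = -1248*1/30800 + 6766 = -78/1925 + 6766 = 13024472/1925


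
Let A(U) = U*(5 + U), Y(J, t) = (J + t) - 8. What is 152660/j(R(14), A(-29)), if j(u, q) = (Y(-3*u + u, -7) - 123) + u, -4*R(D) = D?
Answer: -305320/269 ≈ -1135.0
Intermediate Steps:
R(D) = -D/4
Y(J, t) = -8 + J + t
j(u, q) = -138 - u (j(u, q) = ((-8 + (-3*u + u) - 7) - 123) + u = ((-8 - 2*u - 7) - 123) + u = ((-15 - 2*u) - 123) + u = (-138 - 2*u) + u = -138 - u)
152660/j(R(14), A(-29)) = 152660/(-138 - (-1)*14/4) = 152660/(-138 - 1*(-7/2)) = 152660/(-138 + 7/2) = 152660/(-269/2) = 152660*(-2/269) = -305320/269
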